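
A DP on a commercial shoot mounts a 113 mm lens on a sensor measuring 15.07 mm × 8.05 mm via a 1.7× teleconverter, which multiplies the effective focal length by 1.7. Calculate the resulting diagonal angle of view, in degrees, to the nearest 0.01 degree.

5.09°

Effective focal length f = 113 × 1.7 = 192.1 mm.
Sensor diagonal = √(15.07² + 8.05²) = √291.9074 ≈ 17.0853 mm.
α = 2·arctan(17.085 / (2 × 192.1)) = 2·arctan(0.04447) ≈ 5.0925°.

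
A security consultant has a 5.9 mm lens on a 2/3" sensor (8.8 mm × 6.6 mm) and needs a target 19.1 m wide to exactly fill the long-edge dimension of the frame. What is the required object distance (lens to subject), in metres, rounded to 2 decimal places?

W: 19.1 m = 19100 mm.
Magnification m = w/W = dᵢ/dₒ; combined with 1/f = 1/dₒ + 1/dᵢ this gives dₒ = f·(1 + W/w).
dₒ = 5.9 mm × (1 + 19100/8.8) = 5.9 × 2171.4545 ≈ 12811.582 mm = 12.8116 m.

12.81 m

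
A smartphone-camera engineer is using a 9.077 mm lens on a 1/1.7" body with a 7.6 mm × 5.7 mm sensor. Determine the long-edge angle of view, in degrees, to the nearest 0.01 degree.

Angle of view α = 2·arctan(w/2f) with w = 7.6 mm and f = 9.077 mm.
w/2f = 0.41864; arctan(0.41864) ≈ 22.7162°, so α ≈ 45.4323°.

45.43°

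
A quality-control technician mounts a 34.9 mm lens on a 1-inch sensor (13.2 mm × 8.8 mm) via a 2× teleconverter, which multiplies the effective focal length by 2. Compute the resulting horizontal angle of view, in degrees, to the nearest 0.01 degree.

Effective focal length f = 34.9 × 2 = 69.8 mm.
α = 2·arctan(13.2 / (2 × 69.8)) = 2·arctan(0.09456) ≈ 10.8032°.

10.80°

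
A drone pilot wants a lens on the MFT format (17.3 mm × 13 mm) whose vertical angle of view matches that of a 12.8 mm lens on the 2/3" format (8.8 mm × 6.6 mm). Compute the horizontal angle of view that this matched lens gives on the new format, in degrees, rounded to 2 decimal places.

Equal vertical AOV ⇒ f₂ = f₁ · 13/6.6 = 12.8 × 1.96970 ≈ 25.2121 mm.
Horizontal AOV on the new format = 2·arctan(17.3 / (2 × 25.2121)) = 2·arctan(0.34309) ≈ 37.8731°.

37.87°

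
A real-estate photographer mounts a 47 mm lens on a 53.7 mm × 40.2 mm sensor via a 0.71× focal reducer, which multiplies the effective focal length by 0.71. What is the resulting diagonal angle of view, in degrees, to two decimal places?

Effective focal length f = 47 × 0.71 = 33.37 mm.
Sensor diagonal = √(53.7² + 40.2²) = √4499.7300 ≈ 67.0800 mm.
α = 2·arctan(67.080 / (2 × 33.37)) = 2·arctan(1.00509) ≈ 90.2912°.

90.29°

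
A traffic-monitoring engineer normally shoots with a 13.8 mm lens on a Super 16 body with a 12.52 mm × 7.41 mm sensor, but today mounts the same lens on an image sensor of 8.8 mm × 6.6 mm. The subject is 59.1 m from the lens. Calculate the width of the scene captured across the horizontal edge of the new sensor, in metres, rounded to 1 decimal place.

The focal length stays 13.8 mm; the relevant sensor dimension is now w = 8.8 mm. Object distance dₒ = 59.1 m = 59100 mm.
Thin-lens field width W = w·(dₒ − f)/f = 8.8 × (59100 − 13.8)/13.8 ≈ 37678.157 mm = 37.6782 m.

37.7 m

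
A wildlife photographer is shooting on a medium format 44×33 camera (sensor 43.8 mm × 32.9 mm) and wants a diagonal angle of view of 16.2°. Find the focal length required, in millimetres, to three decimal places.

Sensor diagonal = √(43.8² + 32.9²) = √3000.8500 ≈ 54.7800 mm.
From α = 2·arctan(d/2f) we get f = d / (2·tan(α/2)).
With d = 54.7800 mm and α/2 = 8.1°, tan(α/2) ≈ 0.14232, so f ≈ 54.7800 / 0.28464 ≈ 192.4522 mm.

192.452 mm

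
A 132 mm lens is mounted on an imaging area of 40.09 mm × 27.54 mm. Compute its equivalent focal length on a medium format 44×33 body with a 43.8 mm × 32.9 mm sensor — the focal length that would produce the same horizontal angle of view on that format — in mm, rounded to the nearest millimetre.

Equal angle of view means equal width/f ratio, so f₂ = f₁ · (width₂/width₁) = 132 × 43.8/40.09.
f₂ = 132 × 1.09254 ≈ 144.216 mm.

144 mm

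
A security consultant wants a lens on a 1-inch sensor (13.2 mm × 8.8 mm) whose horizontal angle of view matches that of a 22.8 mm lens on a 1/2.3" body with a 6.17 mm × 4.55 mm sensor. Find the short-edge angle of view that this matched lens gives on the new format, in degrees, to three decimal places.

10.309°

Equal horizontal AOV ⇒ f₂ = f₁ · 13.2/6.17 = 22.8 × 2.13938 ≈ 48.7780 mm.
Short-edge AOV on the new format = 2·arctan(8.8 / (2 × 48.7780)) = 2·arctan(0.09020) ≈ 10.3088°.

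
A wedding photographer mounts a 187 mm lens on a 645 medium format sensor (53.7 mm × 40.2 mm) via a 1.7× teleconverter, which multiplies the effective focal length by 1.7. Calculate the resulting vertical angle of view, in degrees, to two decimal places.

Effective focal length f = 187 × 1.7 = 317.9 mm.
α = 2·arctan(40.2 / (2 × 317.9)) = 2·arctan(0.06323) ≈ 7.2357°.

7.24°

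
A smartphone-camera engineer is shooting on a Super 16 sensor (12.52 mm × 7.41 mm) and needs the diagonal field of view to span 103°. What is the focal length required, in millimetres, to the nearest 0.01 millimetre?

5.79 mm

Sensor diagonal = √(12.52² + 7.41²) = √211.6585 ≈ 14.5485 mm.
From α = 2·arctan(d/2f) we get f = d / (2·tan(α/2)).
With d = 14.5485 mm and α/2 = 51.5°, tan(α/2) ≈ 1.25717, so f ≈ 14.5485 / 2.51434 ≈ 5.7862 mm.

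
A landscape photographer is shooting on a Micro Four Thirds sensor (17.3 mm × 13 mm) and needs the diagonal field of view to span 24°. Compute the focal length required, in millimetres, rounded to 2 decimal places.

Sensor diagonal = √(17.3² + 13²) = √468.2900 ≈ 21.6400 mm.
From α = 2·arctan(d/2f) we get f = d / (2·tan(α/2)).
With d = 21.6400 mm and α/2 = 12°, tan(α/2) ≈ 0.21256, so f ≈ 21.6400 / 0.42511 ≈ 50.9041 mm.

50.90 mm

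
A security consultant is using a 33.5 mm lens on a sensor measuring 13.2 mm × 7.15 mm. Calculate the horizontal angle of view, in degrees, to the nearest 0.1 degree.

Angle of view α = 2·arctan(w/2f) with w = 13.2 mm and f = 33.5 mm.
w/2f = 0.19701; arctan(0.19701) ≈ 11.1454°, so α ≈ 22.2908°.

22.3°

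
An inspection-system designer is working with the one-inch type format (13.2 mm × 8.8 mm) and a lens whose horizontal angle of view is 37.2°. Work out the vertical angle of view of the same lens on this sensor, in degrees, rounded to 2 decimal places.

From the horizontal AOV: f = 13.2 / (2·tan(18.6°)) = 13.2 / 0.67307 ≈ 19.6115 mm.
Vertical AOV = 2·arctan(8.8 / (2 × 19.6115)) = 2·arctan(0.22436) ≈ 25.2907°.

25.29°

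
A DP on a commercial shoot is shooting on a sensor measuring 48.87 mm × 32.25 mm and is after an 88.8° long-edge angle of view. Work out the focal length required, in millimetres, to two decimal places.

From α = 2·arctan(w/2f) we get f = w / (2·tan(α/2)).
With w = 48.87 mm and α/2 = 44.4°, tan(α/2) ≈ 0.97927, so f ≈ 48.87 / 1.95854 ≈ 24.9522 mm.

24.95 mm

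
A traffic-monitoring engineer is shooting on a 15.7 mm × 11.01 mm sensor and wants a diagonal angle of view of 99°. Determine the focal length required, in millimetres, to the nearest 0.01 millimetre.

Sensor diagonal = √(15.7² + 11.01²) = √367.7101 ≈ 19.1758 mm.
From α = 2·arctan(d/2f) we get f = d / (2·tan(α/2)).
With d = 19.1758 mm and α/2 = 49.5°, tan(α/2) ≈ 1.17085, so f ≈ 19.1758 / 2.34170 ≈ 8.1888 mm.

8.19 mm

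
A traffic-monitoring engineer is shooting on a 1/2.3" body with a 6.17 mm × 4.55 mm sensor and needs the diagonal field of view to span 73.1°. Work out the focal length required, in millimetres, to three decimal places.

Sensor diagonal = √(6.17² + 4.55²) = √58.7714 ≈ 7.6663 mm.
From α = 2·arctan(d/2f) we get f = d / (2·tan(α/2)).
With d = 7.6663 mm and α/2 = 36.55°, tan(α/2) ≈ 0.74131, so f ≈ 7.6663 / 1.48262 ≈ 5.1707 mm.

5.171 mm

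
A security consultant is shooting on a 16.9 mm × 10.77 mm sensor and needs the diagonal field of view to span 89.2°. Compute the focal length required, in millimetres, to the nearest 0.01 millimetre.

Sensor diagonal = √(16.9² + 10.77²) = √401.6029 ≈ 20.0400 mm.
From α = 2·arctan(d/2f) we get f = d / (2·tan(α/2)).
With d = 20.0400 mm and α/2 = 44.6°, tan(α/2) ≈ 0.98613, so f ≈ 20.0400 / 1.97227 ≈ 10.1609 mm.

10.16 mm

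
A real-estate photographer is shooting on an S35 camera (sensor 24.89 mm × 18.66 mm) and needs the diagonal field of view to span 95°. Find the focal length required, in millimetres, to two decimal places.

Sensor diagonal = √(24.89² + 18.66²) = √967.7077 ≈ 31.1080 mm.
From α = 2·arctan(d/2f) we get f = d / (2·tan(α/2)).
With d = 31.1080 mm and α/2 = 47.5°, tan(α/2) ≈ 1.09131, so f ≈ 31.1080 / 2.18262 ≈ 14.2526 mm.

14.25 mm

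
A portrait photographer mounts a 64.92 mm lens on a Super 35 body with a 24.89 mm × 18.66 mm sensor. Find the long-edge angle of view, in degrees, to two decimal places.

Angle of view α = 2·arctan(w/2f) with w = 24.89 mm and f = 64.92 mm.
w/2f = 0.19170; arctan(0.19170) ≈ 10.8518°, so α ≈ 21.7036°.

21.70°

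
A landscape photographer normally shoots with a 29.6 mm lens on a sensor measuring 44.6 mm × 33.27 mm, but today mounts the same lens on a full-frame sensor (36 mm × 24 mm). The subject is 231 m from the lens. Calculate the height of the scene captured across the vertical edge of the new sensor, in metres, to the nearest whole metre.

The focal length stays 29.6 mm; the relevant sensor dimension is now h = 24 mm. Object distance dₒ = 231 m = 231000 mm.
Thin-lens field height W = h·(dₒ − f)/f = 24 × (231000 − 29.6)/29.6 ≈ 187273.297 mm = 187.273 m.

187 m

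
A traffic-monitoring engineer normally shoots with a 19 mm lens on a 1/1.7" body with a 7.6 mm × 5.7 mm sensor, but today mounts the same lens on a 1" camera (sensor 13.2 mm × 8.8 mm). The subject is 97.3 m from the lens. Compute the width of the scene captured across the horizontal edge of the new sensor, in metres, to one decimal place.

The focal length stays 19 mm; the relevant sensor dimension is now w = 13.2 mm. Object distance dₒ = 97.3 m = 97300 mm.
Thin-lens field width W = w·(dₒ − f)/f = 13.2 × (97300 − 19)/19 ≈ 67584.695 mm = 67.5847 m.

67.6 m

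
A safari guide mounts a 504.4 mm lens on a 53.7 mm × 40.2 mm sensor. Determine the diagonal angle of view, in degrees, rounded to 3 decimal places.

7.609°

Sensor diagonal = √(53.7² + 40.2²) = √4499.7300 ≈ 67.0800 mm.
Angle of view α = 2·arctan(d/2f) with d = 67.0800 mm and f = 504.4 mm.
d/2f = 0.06649; arctan(0.06649) ≈ 3.8043°, so α ≈ 7.6086°.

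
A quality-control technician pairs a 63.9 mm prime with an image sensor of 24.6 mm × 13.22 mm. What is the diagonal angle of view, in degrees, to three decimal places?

Sensor diagonal = √(24.6² + 13.22²) = √779.9284 ≈ 27.9272 mm.
Angle of view α = 2·arctan(d/2f) with d = 27.9272 mm and f = 63.9 mm.
d/2f = 0.21852; arctan(0.21852) ≈ 12.3267°, so α ≈ 24.6533°.

24.653°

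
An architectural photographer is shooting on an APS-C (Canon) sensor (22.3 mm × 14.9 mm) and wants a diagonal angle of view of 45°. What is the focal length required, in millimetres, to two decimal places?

32.37 mm

Sensor diagonal = √(22.3² + 14.9²) = √719.3000 ≈ 26.8198 mm.
From α = 2·arctan(d/2f) we get f = d / (2·tan(α/2)).
With d = 26.8198 mm and α/2 = 22.5°, tan(α/2) ≈ 0.41421, so f ≈ 26.8198 / 0.82843 ≈ 32.3743 mm.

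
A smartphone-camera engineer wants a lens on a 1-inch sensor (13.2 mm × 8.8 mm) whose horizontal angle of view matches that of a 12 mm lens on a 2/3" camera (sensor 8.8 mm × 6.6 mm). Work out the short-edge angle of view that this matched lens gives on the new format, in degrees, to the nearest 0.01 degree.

27.47°

Equal horizontal AOV ⇒ f₂ = f₁ · 13.2/8.8 = 12 × 1.50000 ≈ 18.0000 mm.
Short-edge AOV on the new format = 2·arctan(8.8 / (2 × 18.0000)) = 2·arctan(0.24444) ≈ 27.4725°.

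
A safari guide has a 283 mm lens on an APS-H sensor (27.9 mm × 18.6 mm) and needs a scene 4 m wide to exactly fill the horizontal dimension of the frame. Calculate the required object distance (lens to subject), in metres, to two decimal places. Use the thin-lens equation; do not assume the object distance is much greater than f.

40.86 m

W: 4 m = 4000 mm.
Magnification m = w/W = dᵢ/dₒ; combined with 1/f = 1/dₒ + 1/dᵢ this gives dₒ = f·(1 + W/w).
dₒ = 283 mm × (1 + 4000/27.9) = 283 × 144.3692 ≈ 40856.477 mm = 40.8565 m.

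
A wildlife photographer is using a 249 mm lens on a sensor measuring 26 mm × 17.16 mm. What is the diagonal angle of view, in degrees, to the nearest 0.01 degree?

7.16°

Sensor diagonal = √(26² + 17.16²) = √970.4656 ≈ 31.1523 mm.
Angle of view α = 2·arctan(d/2f) with d = 31.1523 mm and f = 249 mm.
d/2f = 0.06255; arctan(0.06255) ≈ 3.5795°, so α ≈ 7.1589°.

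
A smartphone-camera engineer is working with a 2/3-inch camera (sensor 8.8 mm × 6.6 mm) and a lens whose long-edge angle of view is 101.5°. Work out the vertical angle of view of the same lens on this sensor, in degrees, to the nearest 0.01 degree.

85.10°

From the long-edge AOV: f = 8.8 / (2·tan(50.75°)) = 8.8 / 2.44788 ≈ 3.5950 mm.
Vertical AOV = 2·arctan(6.6 / (2 × 3.5950)) = 2·arctan(0.91795) ≈ 85.1010°.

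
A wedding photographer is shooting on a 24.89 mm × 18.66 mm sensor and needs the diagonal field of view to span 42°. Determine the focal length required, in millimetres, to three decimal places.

40.520 mm

Sensor diagonal = √(24.89² + 18.66²) = √967.7077 ≈ 31.1080 mm.
From α = 2·arctan(d/2f) we get f = d / (2·tan(α/2)).
With d = 31.1080 mm and α/2 = 21°, tan(α/2) ≈ 0.38386, so f ≈ 31.1080 / 0.76773 ≈ 40.5196 mm.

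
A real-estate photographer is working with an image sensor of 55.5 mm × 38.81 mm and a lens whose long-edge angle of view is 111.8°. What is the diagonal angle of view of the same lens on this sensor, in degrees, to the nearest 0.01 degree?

From the long-edge AOV: f = 55.5 / (2·tan(55.9°)) = 55.5 / 2.95399 ≈ 18.7882 mm.
Sensor diagonal = √(55.5² + 38.81²) = √4586.4661 ≈ 67.7235 mm.
Diagonal AOV = 2·arctan(67.7235 / (2 × 18.7882)) = 2·arctan(1.80229) ≈ 121.9526°.

121.95°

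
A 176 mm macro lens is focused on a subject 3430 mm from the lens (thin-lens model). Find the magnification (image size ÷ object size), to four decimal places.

Thin lens: 1/f = 1/dₒ + 1/dᵢ → 1/dᵢ = 1/176 − 1/3430 = 0.0053903 mm⁻¹, so dᵢ ≈ 185.5194 mm.
Magnification m = dᵢ/dₒ = 185.5194/3430 ≈ 0.05409.

0.0541×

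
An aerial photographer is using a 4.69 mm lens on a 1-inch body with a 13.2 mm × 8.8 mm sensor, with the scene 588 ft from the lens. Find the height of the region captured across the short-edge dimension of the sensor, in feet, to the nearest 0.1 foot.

dₒ: 588 ft × 304.8 mm/ft = 179222.39 mm.
Similar triangles through the lens centre give W/dₒ = h/dᵢ; with 1/f = 1/dₒ + 1/dᵢ this gives W = h·(dₒ − f)/f.
W = 8.8 mm × (179222 − 4.69) / 4.69 = 8.8 × 38212.7301 ≈ 336272.025 mm = 336272.025/304.8 ft = 1103.25 ft.

1103.3 ft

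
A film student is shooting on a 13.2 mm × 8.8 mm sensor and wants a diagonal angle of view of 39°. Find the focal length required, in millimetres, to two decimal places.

22.40 mm

Sensor diagonal = √(13.2² + 8.8²) = √251.6800 ≈ 15.8644 mm.
From α = 2·arctan(d/2f) we get f = d / (2·tan(α/2)).
With d = 15.8644 mm and α/2 = 19.5°, tan(α/2) ≈ 0.35412, so f ≈ 15.8644 / 0.70824 ≈ 22.3999 mm.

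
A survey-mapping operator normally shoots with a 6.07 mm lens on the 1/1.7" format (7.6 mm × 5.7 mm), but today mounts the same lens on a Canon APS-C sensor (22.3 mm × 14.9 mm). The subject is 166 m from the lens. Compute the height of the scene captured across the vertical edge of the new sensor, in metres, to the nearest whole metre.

The focal length stays 6.07 mm; the relevant sensor dimension is now h = 14.9 mm. Object distance dₒ = 166 m = 166000 mm.
Thin-lens field height W = h·(dₒ − f)/f = 14.9 × (166000 − 6.07)/6.07 ≈ 407464.507 mm = 407.465 m.

407 m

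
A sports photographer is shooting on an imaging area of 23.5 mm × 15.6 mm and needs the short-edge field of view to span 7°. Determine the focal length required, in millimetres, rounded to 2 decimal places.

From α = 2·arctan(h/2f) we get f = h / (2·tan(α/2)).
With h = 15.6 mm and α/2 = 3.5°, tan(α/2) ≈ 0.06116, so f ≈ 15.6 / 0.12233 ≈ 127.5289 mm.

127.53 mm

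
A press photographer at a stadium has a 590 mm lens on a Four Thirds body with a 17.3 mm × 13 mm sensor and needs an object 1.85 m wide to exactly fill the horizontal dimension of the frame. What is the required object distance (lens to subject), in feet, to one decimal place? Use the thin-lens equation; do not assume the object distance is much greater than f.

W: 1.85 m = 1850 mm.
Magnification m = w/W = dᵢ/dₒ; combined with 1/f = 1/dₒ + 1/dᵢ this gives dₒ = f·(1 + W/w).
dₒ = 590 mm × (1 + 1850/17.3) = 590 × 107.9364 ≈ 63682.486 mm = 63682.486/304.8 ft = 208.932 ft.

208.9 ft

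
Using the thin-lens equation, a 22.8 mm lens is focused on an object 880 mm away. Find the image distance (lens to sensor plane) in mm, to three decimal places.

23.406 mm

1/dᵢ = 1/f − 1/dₒ = 1/22.8 − 1/880 = 0.0427233 mm⁻¹.
dᵢ = 1/0.0427233 ≈ 23.4064 mm.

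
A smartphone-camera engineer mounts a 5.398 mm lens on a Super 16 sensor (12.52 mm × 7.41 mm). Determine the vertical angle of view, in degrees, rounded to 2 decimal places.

Angle of view α = 2·arctan(h/2f) with h = 7.41 mm and f = 5.398 mm.
h/2f = 0.68637; arctan(0.68637) ≈ 34.4644°, so α ≈ 68.9287°.

68.93°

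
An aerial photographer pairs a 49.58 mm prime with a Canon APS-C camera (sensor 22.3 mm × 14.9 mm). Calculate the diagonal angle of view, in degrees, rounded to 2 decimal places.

30.27°

Sensor diagonal = √(22.3² + 14.9²) = √719.3000 ≈ 26.8198 mm.
Angle of view α = 2·arctan(d/2f) with d = 26.8198 mm and f = 49.58 mm.
d/2f = 0.27047; arctan(0.27047) ≈ 15.1347°, so α ≈ 30.2693°.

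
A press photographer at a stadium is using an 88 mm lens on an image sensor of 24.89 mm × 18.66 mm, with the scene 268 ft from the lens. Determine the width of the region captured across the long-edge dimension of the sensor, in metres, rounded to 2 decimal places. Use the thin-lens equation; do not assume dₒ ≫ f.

23.08 m

dₒ: 268 ft × 304.8 mm/ft = 81686.40 mm.
Similar triangles through the lens centre give W/dₒ = w/dᵢ; with 1/f = 1/dₒ + 1/dᵢ this gives W = w·(dₒ − f)/f.
W = 24.89 mm × (81686.4 − 88) / 88 = 24.89 × 927.2545 ≈ 23079.365 mm = 23.0794 m.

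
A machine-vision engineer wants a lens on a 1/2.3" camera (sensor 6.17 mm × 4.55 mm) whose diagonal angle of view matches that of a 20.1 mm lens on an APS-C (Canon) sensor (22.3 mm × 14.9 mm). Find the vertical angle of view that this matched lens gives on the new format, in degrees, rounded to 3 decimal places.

Sensor diagonal = √(22.3² + 14.9²) = √719.3000 ≈ 26.8198 mm.
Sensor diagonal = √(6.17² + 4.55²) = √58.7714 ≈ 7.6663 mm.
Equal diagonal AOV ⇒ f₂ = f₁ · 7.6663/26.8198 = 20.1 × 0.28584 ≈ 5.7454 mm.
Vertical AOV on the new format = 2·arctan(4.55 / (2 × 5.7454)) = 2·arctan(0.39597) ≈ 43.2037°.

43.204°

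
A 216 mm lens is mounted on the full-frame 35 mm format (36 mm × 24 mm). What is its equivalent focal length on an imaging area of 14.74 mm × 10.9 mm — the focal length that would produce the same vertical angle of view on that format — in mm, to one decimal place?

Equal angle of view means equal height/f ratio, so f₂ = f₁ · (height₂/height₁) = 216 × 10.9/24.
f₂ = 216 × 0.45417 ≈ 98.100 mm.

98.1 mm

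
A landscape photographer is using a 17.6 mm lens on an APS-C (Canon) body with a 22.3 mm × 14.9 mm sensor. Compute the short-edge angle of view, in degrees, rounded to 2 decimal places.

Angle of view α = 2·arctan(h/2f) with h = 14.9 mm and f = 17.6 mm.
h/2f = 0.42330; arctan(0.42330) ≈ 22.9427°, so α ≈ 45.8854°.

45.89°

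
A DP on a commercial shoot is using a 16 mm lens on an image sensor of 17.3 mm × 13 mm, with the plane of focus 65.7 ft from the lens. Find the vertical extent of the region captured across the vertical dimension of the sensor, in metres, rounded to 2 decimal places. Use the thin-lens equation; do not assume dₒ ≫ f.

16.26 m

dₒ: 65.7 ft × 304.8 mm/ft = 20025.36 mm.
Similar triangles through the lens centre give W/dₒ = h/dᵢ; with 1/f = 1/dₒ + 1/dᵢ this gives W = h·(dₒ − f)/f.
W = 13 mm × (20025.4 − 16) / 16 = 13 × 1250.5850 ≈ 16257.604 mm = 16.2576 m.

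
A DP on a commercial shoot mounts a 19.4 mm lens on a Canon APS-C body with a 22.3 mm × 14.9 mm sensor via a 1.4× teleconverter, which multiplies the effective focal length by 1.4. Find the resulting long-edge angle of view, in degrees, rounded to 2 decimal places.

Effective focal length f = 19.4 × 1.4 = 27.16 mm.
α = 2·arctan(22.3 / (2 × 27.16)) = 2·arctan(0.41053) ≈ 44.6393°.

44.64°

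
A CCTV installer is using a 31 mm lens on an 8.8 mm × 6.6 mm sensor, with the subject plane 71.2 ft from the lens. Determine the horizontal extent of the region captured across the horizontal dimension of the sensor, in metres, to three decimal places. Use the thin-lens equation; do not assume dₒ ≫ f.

dₒ: 71.2 ft × 304.8 mm/ft = 21701.76 mm.
Similar triangles through the lens centre give W/dₒ = w/dᵢ; with 1/f = 1/dₒ + 1/dᵢ this gives W = w·(dₒ − f)/f.
W = 8.8 mm × (21701.8 − 31) / 31 = 8.8 × 699.0568 ≈ 6151.699 mm = 6.1517 m.

6.152 m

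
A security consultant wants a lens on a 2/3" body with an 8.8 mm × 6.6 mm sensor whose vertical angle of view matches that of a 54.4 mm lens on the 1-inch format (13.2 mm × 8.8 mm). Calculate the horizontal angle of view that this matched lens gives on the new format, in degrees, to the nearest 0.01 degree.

12.31°

Equal vertical AOV ⇒ f₂ = f₁ · 6.6/8.8 = 54.4 × 0.75000 ≈ 40.8000 mm.
Horizontal AOV on the new format = 2·arctan(8.8 / (2 × 40.8000)) = 2·arctan(0.10784) ≈ 12.3103°.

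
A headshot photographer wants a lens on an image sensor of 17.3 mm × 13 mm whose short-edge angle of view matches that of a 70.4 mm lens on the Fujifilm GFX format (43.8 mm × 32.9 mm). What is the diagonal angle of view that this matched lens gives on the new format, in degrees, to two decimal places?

42.51°

Equal short-edge AOV ⇒ f₂ = f₁ · 13/32.9 = 70.4 × 0.39514 ≈ 27.8176 mm.
Sensor diagonal = √(17.3² + 13²) = √468.2900 ≈ 21.6400 mm.
Diagonal AOV on the new format = 2·arctan(21.6400 / (2 × 27.8176)) = 2·arctan(0.38896) ≈ 42.5083°.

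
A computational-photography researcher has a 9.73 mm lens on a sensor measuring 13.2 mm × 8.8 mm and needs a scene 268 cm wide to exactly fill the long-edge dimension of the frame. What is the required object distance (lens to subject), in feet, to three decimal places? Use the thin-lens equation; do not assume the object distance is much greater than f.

6.513 ft

W: 268 cm = 2680 mm.
Magnification m = w/W = dᵢ/dₒ; combined with 1/f = 1/dₒ + 1/dᵢ this gives dₒ = f·(1 + W/w).
dₒ = 9.73 mm × (1 + 2680/13.2) = 9.73 × 204.0303 ≈ 1985.215 mm = 1985.215/304.8 ft = 6.51317 ft.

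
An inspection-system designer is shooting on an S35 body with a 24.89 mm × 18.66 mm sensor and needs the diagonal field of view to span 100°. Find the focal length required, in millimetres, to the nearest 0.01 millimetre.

Sensor diagonal = √(24.89² + 18.66²) = √967.7077 ≈ 31.1080 mm.
From α = 2·arctan(d/2f) we get f = d / (2·tan(α/2)).
With d = 31.1080 mm and α/2 = 50°, tan(α/2) ≈ 1.19175, so f ≈ 31.1080 / 2.38351 ≈ 13.0514 mm.

13.05 mm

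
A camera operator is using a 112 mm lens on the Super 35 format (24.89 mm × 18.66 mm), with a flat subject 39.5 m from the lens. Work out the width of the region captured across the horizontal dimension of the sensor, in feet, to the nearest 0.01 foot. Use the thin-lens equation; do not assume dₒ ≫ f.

dₒ: 39.5 m = 39500 mm.
Similar triangles through the lens centre give W/dₒ = w/dᵢ; with 1/f = 1/dₒ + 1/dᵢ this gives W = w·(dₒ − f)/f.
W = 24.89 mm × (39500 − 112) / 112 = 24.89 × 351.6786 ≈ 8753.280 mm = 8753.280/304.8 ft = 28.7181 ft.

28.72 ft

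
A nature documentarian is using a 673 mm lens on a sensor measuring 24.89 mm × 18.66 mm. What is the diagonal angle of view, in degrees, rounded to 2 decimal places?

Sensor diagonal = √(24.89² + 18.66²) = √967.7077 ≈ 31.1080 mm.
Angle of view α = 2·arctan(d/2f) with d = 31.1080 mm and f = 673 mm.
d/2f = 0.02311; arctan(0.02311) ≈ 1.3240°, so α ≈ 2.6479°.

2.65°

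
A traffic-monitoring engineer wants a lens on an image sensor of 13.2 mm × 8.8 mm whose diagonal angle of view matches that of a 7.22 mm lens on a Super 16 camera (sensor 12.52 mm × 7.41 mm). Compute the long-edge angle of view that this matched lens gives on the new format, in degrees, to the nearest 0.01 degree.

Sensor diagonal = √(12.52² + 7.41²) = √211.6585 ≈ 14.5485 mm.
Sensor diagonal = √(13.2² + 8.8²) = √251.6800 ≈ 15.8644 mm.
Equal diagonal AOV ⇒ f₂ = f₁ · 15.8644/14.5485 = 7.22 × 1.09045 ≈ 7.8731 mm.
Long-edge AOV on the new format = 2·arctan(13.2 / (2 × 7.8731)) = 2·arctan(0.83830) ≈ 79.9463°.

79.95°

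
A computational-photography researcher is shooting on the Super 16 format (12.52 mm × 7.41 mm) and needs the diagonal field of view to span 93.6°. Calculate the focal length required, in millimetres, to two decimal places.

6.83 mm

Sensor diagonal = √(12.52² + 7.41²) = √211.6585 ≈ 14.5485 mm.
From α = 2·arctan(d/2f) we get f = d / (2·tan(α/2)).
With d = 14.5485 mm and α/2 = 46.8°, tan(α/2) ≈ 1.06489, so f ≈ 14.5485 / 2.12978 ≈ 6.8310 mm.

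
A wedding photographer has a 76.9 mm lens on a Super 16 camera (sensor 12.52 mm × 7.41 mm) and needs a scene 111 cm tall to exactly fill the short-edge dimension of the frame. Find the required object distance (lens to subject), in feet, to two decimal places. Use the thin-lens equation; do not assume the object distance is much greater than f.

W: 111 cm = 1110 mm.
Magnification m = h/W = dᵢ/dₒ; combined with 1/f = 1/dₒ + 1/dᵢ this gives dₒ = f·(1 + W/h).
dₒ = 76.9 mm × (1 + 1110/7.41) = 76.9 × 150.7976 ≈ 11596.333 mm = 11596.333/304.8 ft = 38.0457 ft.

38.05 ft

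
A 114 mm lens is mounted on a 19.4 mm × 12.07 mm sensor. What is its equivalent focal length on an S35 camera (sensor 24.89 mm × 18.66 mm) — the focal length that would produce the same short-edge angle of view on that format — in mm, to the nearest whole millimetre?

Equal angle of view means equal height/f ratio, so f₂ = f₁ · (height₂/height₁) = 114 × 18.66/12.07.
f₂ = 114 × 1.54598 ≈ 176.242 mm.

176 mm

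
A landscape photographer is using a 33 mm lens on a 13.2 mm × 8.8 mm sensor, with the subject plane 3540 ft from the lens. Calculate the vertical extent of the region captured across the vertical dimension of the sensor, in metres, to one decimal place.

dₒ: 3540 ft × 304.8 mm/ft = 1078991.97 mm.
Similar triangles through the lens centre give W/dₒ = h/dᵢ; with 1/f = 1/dₒ + 1/dᵢ this gives W = h·(dₒ − f)/f.
W = 8.8 mm × (1.07899e+06 − 33) / 33 = 8.8 × 32695.7262 ≈ 287722.391 mm = 287.722 m.

287.7 m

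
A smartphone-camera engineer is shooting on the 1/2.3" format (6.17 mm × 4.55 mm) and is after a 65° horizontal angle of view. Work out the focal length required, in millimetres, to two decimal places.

4.84 mm

From α = 2·arctan(w/2f) we get f = w / (2·tan(α/2)).
With w = 6.17 mm and α/2 = 32.5°, tan(α/2) ≈ 0.63707, so f ≈ 6.17 / 1.27414 ≈ 4.8425 mm.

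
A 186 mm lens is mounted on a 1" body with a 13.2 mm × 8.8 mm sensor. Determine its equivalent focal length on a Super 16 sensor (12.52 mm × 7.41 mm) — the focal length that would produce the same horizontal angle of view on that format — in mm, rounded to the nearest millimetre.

176 mm

Equal angle of view means equal width/f ratio, so f₂ = f₁ · (width₂/width₁) = 186 × 12.52/13.2.
f₂ = 186 × 0.94848 ≈ 176.418 mm.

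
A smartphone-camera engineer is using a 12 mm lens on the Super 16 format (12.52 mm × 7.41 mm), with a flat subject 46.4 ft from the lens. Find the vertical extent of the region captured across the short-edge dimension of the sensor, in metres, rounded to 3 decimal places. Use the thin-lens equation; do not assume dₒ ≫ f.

8.726 m

dₒ: 46.4 ft × 304.8 mm/ft = 14142.72 mm.
Similar triangles through the lens centre give W/dₒ = h/dᵢ; with 1/f = 1/dₒ + 1/dᵢ this gives W = h·(dₒ − f)/f.
W = 7.41 mm × (14142.7 − 12) / 12 = 7.41 × 1177.5600 ≈ 8725.719 mm = 8.72572 m.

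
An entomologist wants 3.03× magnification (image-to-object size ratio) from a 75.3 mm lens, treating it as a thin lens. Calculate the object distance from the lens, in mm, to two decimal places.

With m = dᵢ/dₒ and 1/f = 1/dₒ + 1/dᵢ, substituting dᵢ = m·dₒ gives 1/f = (1 + 1/m)/dₒ, hence dₒ = f·(1 + 1/m).
dₒ = 75.3 × (1 + 1/3.03) = 75.3 × 1.33003 ≈ 100.151 mm.

100.15 mm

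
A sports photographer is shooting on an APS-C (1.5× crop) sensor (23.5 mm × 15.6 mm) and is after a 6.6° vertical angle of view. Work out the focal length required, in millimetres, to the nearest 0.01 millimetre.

From α = 2·arctan(h/2f) we get f = h / (2·tan(α/2)).
With h = 15.6 mm and α/2 = 3.3°, tan(α/2) ≈ 0.05766, so f ≈ 15.6 / 0.11532 ≈ 135.2766 mm.

135.28 mm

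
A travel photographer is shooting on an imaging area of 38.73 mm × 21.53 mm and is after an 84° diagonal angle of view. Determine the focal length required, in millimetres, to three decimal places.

Sensor diagonal = √(38.73² + 21.53²) = √1963.5538 ≈ 44.3120 mm.
From α = 2·arctan(d/2f) we get f = d / (2·tan(α/2)).
With d = 44.3120 mm and α/2 = 42°, tan(α/2) ≈ 0.90040, so f ≈ 44.3120 / 1.80081 ≈ 24.6067 mm.

24.607 mm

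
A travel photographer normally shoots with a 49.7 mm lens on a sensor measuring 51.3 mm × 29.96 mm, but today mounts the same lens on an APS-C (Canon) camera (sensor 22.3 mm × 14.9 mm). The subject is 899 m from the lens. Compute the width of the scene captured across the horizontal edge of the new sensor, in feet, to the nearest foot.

1323 ft

The focal length stays 49.7 mm; the relevant sensor dimension is now w = 22.3 mm. Object distance dₒ = 899 m = 899000 mm.
Thin-lens field width W = w·(dₒ − f)/f = 22.3 × (899000 − 49.7)/49.7 ≈ 403351.945 mm = 403351.945/304.8 ft = 1323.33 ft.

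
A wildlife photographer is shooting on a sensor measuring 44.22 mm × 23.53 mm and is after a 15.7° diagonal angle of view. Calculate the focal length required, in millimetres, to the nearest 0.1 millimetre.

181.7 mm

Sensor diagonal = √(44.22² + 23.53²) = √2509.0693 ≈ 50.0906 mm.
From α = 2·arctan(d/2f) we get f = d / (2·tan(α/2)).
With d = 50.0906 mm and α/2 = 7.85°, tan(α/2) ≈ 0.13787, so f ≈ 50.0906 / 0.27574 ≈ 181.6561 mm.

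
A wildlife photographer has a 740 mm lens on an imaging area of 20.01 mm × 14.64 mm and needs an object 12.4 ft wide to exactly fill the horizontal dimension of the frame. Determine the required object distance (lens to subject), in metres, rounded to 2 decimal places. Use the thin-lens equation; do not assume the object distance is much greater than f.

W: 12.4 ft × 304.8 mm/ft = 3779.52 mm.
Magnification m = w/W = dᵢ/dₒ; combined with 1/f = 1/dₒ + 1/dᵢ this gives dₒ = f·(1 + W/w).
dₒ = 740 mm × (1 + 3779.52/20.01) = 740 × 189.8816 ≈ 140512.349 mm = 140.512 m.

140.51 m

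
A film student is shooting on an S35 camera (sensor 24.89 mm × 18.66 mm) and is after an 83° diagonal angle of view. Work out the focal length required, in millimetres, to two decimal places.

17.58 mm

Sensor diagonal = √(24.89² + 18.66²) = √967.7077 ≈ 31.1080 mm.
From α = 2·arctan(d/2f) we get f = d / (2·tan(α/2)).
With d = 31.1080 mm and α/2 = 41.5°, tan(α/2) ≈ 0.88473, so f ≈ 31.1080 / 1.76945 ≈ 17.5806 mm.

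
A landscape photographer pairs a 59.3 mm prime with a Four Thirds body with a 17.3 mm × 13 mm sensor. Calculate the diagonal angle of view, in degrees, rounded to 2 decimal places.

20.68°

Sensor diagonal = √(17.3² + 13²) = √468.2900 ≈ 21.6400 mm.
Angle of view α = 2·arctan(d/2f) with d = 21.6400 mm and f = 59.3 mm.
d/2f = 0.18246; arctan(0.18246) ≈ 10.3406°, so α ≈ 20.6811°.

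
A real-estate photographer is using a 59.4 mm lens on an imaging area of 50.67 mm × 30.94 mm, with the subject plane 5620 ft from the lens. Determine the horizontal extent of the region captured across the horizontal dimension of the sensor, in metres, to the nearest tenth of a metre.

dₒ: 5620 ft × 304.8 mm/ft = 1712975.95 mm.
Similar triangles through the lens centre give W/dₒ = w/dᵢ; with 1/f = 1/dₒ + 1/dᵢ this gives W = w·(dₒ − f)/f.
W = 50.67 mm × (1.71298e+06 − 59.4) / 59.4 = 50.67 × 28836.9789 ≈ 1461169.720 mm = 1461.17 m.

1461.2 m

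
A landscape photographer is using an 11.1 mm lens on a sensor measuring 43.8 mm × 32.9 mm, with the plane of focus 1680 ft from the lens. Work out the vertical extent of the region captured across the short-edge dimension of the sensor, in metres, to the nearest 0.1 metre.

dₒ: 1680 ft × 304.8 mm/ft = 512063.98 mm.
Similar triangles through the lens centre give W/dₒ = h/dᵢ; with 1/f = 1/dₒ + 1/dᵢ this gives W = h·(dₒ − f)/f.
W = 32.9 mm × (512064 − 11.1) / 11.1 = 32.9 × 46130.8904 ≈ 1517706.295 mm = 1517.71 m.

1517.7 m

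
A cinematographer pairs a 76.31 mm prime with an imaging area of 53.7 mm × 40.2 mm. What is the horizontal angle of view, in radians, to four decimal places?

Angle of view α = 2·arctan(w/2f) with w = 53.7 mm and f = 76.31 mm.
w/2f = 0.35185; arctan(0.35185) ≈ 0.3383 rad, so α ≈ 0.6767 rad.

0.6767 rad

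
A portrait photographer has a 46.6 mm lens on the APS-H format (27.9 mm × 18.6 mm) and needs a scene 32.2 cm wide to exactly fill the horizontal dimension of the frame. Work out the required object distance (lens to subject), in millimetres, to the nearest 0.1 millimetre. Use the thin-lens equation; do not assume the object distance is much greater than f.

584.4 mm

W: 32.2 cm = 322 mm.
Magnification m = w/W = dᵢ/dₒ; combined with 1/f = 1/dₒ + 1/dᵢ this gives dₒ = f·(1 + W/w).
dₒ = 46.6 mm × (1 + 322/27.9) = 46.6 × 12.5412 ≈ 584.421 mm.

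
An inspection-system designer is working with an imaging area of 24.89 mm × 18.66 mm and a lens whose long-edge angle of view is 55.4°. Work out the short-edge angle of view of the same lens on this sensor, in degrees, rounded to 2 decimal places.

42.97°

From the long-edge AOV: f = 24.89 / (2·tan(27.7°)) = 24.89 / 1.05002 ≈ 23.7042 mm.
Short-edge AOV = 2·arctan(18.66 / (2 × 23.7042)) = 2·arctan(0.39360) ≈ 42.9693°.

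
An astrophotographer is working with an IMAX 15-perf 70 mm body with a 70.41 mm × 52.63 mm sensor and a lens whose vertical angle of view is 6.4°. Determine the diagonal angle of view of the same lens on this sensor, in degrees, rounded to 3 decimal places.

From the vertical AOV: f = 52.63 / (2·tan(3.2°)) = 52.63 / 0.11182 ≈ 470.6783 mm.
Sensor diagonal = √(70.41² + 52.63²) = √7727.4850 ≈ 87.9061 mm.
Diagonal AOV = 2·arctan(87.9061 / (2 × 470.6783)) = 2·arctan(0.09338) ≈ 10.6699°.

10.670°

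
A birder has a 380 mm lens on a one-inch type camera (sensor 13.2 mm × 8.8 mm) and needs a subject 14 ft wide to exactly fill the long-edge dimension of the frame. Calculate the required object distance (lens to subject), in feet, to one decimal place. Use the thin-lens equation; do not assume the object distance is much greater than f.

W: 14 ft × 304.8 mm/ft = 4267.20 mm.
Magnification m = w/W = dᵢ/dₒ; combined with 1/f = 1/dₒ + 1/dᵢ this gives dₒ = f·(1 + W/w).
dₒ = 380 mm × (1 + 4267.2/13.2) = 380 × 324.2727 ≈ 123223.632 mm = 123223.632/304.8 ft = 404.277 ft.

404.3 ft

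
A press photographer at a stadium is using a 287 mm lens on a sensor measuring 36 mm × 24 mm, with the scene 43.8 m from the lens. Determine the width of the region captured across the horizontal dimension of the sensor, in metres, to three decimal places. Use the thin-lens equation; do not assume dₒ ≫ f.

5.458 m

dₒ: 43.8 m = 43800 mm.
Similar triangles through the lens centre give W/dₒ = w/dᵢ; with 1/f = 1/dₒ + 1/dᵢ this gives W = w·(dₒ − f)/f.
W = 36 mm × (43800 − 287) / 287 = 36 × 151.6132 ≈ 5458.077 mm = 5.45808 m.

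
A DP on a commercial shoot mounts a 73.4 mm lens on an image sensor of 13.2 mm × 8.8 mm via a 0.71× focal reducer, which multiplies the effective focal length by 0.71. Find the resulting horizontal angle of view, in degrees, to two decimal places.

Effective focal length f = 73.4 × 0.71 = 52.114 mm.
α = 2·arctan(13.2 / (2 × 52.114)) = 2·arctan(0.12665) ≈ 14.4356°.

14.44°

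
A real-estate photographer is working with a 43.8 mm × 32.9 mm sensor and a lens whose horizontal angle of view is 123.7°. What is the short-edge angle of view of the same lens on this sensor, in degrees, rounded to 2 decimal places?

From the horizontal AOV: f = 43.8 / (2·tan(61.85°)) = 43.8 / 3.73781 ≈ 11.7181 mm.
Short-edge AOV = 2·arctan(32.9 / (2 × 11.7181)) = 2·arctan(1.40381) ≈ 109.0720°.

109.07°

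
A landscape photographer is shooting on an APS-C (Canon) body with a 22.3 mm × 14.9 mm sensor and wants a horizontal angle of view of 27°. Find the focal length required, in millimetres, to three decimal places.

From α = 2·arctan(w/2f) we get f = w / (2·tan(α/2)).
With w = 22.3 mm and α/2 = 13.5°, tan(α/2) ≈ 0.24008, so f ≈ 22.3 / 0.48016 ≈ 46.4431 mm.

46.443 mm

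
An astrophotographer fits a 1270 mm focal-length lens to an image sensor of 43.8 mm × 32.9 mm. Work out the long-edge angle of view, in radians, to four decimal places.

0.0345 rad

Angle of view α = 2·arctan(w/2f) with w = 43.8 mm and f = 1270 mm.
w/2f = 0.01724; arctan(0.01724) ≈ 0.0172 rad, so α ≈ 0.0345 rad.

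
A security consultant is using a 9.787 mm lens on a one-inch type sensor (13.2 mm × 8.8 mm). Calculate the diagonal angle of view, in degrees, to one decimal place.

Sensor diagonal = √(13.2² + 8.8²) = √251.6800 ≈ 15.8644 mm.
Angle of view α = 2·arctan(d/2f) with d = 15.8644 mm and f = 9.787 mm.
d/2f = 0.81048; arctan(0.81048) ≈ 39.0242°, so α ≈ 78.0485°.

78.0°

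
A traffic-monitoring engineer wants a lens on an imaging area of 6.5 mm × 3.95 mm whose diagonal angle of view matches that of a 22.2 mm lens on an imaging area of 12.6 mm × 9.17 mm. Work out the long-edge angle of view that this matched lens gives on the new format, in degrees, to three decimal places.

33.392°

Sensor diagonal = √(12.6² + 9.17²) = √242.8489 ≈ 15.5836 mm.
Sensor diagonal = √(6.5² + 3.95²) = √57.8525 ≈ 7.6061 mm.
Equal diagonal AOV ⇒ f₂ = f₁ · 7.6061/15.5836 = 22.2 × 0.48808 ≈ 10.8354 mm.
Long-edge AOV on the new format = 2·arctan(6.5 / (2 × 10.8354)) = 2·arctan(0.29994) ≈ 33.3924°.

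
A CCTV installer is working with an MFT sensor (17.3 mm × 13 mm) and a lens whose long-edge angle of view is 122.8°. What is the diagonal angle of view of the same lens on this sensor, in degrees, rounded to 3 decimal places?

From the long-edge AOV: f = 17.3 / (2·tan(61.4°)) = 17.3 / 3.66826 ≈ 4.7161 mm.
Sensor diagonal = √(17.3² + 13²) = √468.2900 ≈ 21.6400 mm.
Diagonal AOV = 2·arctan(21.6400 / (2 × 4.7161)) = 2·arctan(2.29425) ≈ 132.8980°.

132.898°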